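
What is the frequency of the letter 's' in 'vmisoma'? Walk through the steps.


Letter 's' in 'vmisoma': found at position(s) 4 = 1 occurrence(s).

1


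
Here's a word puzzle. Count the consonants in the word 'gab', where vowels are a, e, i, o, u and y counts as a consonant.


Consonants in 'gab': g, b = 2 consonants.

2


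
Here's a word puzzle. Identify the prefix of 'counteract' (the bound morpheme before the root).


The word 'counteract' = 'counter' (prefix) + 'act' (root). The prefix is 'counter'.

counter


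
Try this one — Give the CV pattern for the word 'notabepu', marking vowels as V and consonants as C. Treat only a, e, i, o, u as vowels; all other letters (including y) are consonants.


Letter mapping: n = C, o = V, t = C, a = V, b = C, e = V, p = C, u = V.

CVCVCVCV


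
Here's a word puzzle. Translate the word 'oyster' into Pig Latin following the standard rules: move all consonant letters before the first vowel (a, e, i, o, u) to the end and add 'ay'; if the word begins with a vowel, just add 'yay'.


'oyster' starts with a vowel, so add 'yay': 'oysteryay'.

oysteryay


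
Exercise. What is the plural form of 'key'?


Apply rule: Add -s. 'key' becomes 'keys'.

keys


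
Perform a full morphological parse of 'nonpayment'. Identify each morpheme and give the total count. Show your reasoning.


Step 1: Identify prefix: 'non' (meaning: not)
Step 2: Identify root: 'pay'
Step 3: Identify suffix(es): 'ment'
Decomposition: non- (prefix: not) + pay (root) + -ment (suffix: action/result)
Total morphemes: 3

3 morphemes (non- (prefix: not) + pay (root) + -ment (suffix: action/result))


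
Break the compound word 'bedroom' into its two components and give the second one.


Split 'bedroom' into 'bed' + 'room'. The second part is 'room'.

room


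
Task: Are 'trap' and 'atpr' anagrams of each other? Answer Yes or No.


Sorted letters of 'trap': 'aprt'
Sorted letters of 'atpr': 'aprt'
They match.

Yes


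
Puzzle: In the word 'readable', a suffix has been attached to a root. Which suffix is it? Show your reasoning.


The word 'readable' = 'read' (root) + '-able' (suffix). The suffix is '-able'.

able


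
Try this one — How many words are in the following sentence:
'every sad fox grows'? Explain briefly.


Split into words: every | sad | fox | grows = 4 words.

4


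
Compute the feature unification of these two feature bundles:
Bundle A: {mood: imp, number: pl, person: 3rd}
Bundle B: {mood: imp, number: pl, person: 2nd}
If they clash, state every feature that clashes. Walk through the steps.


Compare features:
mood: A=imp vs B=imp -> unified: imp
number: A=pl vs B=pl -> unified: pl
person: A=3rd vs B=2nd -> CLASH
Clash detected on feature 'person' (3rd vs 2nd); unification fails.

CLASH on 'person' (3rd vs 2nd)


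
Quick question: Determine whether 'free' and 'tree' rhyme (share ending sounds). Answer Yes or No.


Rime (stressed vowel + following sounds) of 'free': -ee = /iː/
Rime of 'tree': -ee = /iː/
/iː/ and /iː/ are the same ending sound, so the words rhyme.

Yes


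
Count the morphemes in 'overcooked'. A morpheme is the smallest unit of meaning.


Decomposition: over- (prefix) + cook (root) + -ed (suffix) = 3 morpheme(s)

3 morphemes


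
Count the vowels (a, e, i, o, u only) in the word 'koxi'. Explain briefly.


Vowels in 'koxi': o, i = 2 vowels.

2


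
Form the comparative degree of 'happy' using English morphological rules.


Apply comparative formation (consonant + y: change y to i, add -er): 'happy' -> 'happier'.

happier


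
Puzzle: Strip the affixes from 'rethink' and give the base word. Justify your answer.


Remove prefix 're' from 'rethink' to get root 'think'.

think


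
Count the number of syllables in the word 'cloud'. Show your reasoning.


Break 'cloud' into syllables: cloud -> cloud = 1 syllable

1 syllable


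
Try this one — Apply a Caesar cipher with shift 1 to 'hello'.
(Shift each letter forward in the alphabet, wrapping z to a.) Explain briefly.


Shift each letter by 1: h -> i, e -> f, l -> m, l -> m, o -> p. Result: 'ifmmp'.

ifmmp


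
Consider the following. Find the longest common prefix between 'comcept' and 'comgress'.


Compare from the start: 3 characters match: 'com'. Mismatch at position 4: 'c' vs 'g'.

com


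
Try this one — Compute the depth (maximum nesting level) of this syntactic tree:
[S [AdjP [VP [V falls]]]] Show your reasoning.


Count bracket nesting levels:
'[' at pos 0: depth = 1
'[' at pos 3: depth = 2
'[' at pos 9: depth = 3
'[' at pos 13: depth = 4
Maximum depth reached: 4

4


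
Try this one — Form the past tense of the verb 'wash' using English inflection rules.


Apply rule: Add -ed. 'wash' becomes 'washed'.

washed


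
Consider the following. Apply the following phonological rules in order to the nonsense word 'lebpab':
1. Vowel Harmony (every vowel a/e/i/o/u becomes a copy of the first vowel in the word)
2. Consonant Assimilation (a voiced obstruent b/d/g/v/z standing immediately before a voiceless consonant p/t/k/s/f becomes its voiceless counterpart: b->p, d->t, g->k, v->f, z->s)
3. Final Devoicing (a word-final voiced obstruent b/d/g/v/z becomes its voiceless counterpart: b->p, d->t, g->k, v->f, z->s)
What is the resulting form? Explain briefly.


Starting form: 'lebpab'
Rule 1: Vowel Harmony: all vowels become 'e' (matching first vowel). 'lebpab' -> 'lebpeb'
Rule 2: Consonant Assimilation: voiced obstruent before voiceless consonant becomes voiceless ('bp' -> 'pp'). 'lebpeb' -> 'leppeb'
Rule 3: Final Devoicing: word-final voiced obstruent 'b' becomes voiceless 'p'. 'leppeb' -> 'leppep'
Final form: 'leppep'

leppep


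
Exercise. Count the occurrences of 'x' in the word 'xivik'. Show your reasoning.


Letter 'x' in 'xivik': found at position(s) 1 = 1 occurrence(s).

1


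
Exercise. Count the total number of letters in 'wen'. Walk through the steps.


Spell out 'wen' and number each letter: w(1), e(2), n(3). Total: 3 letters.

3


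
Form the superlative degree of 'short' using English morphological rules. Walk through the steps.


Apply superlative formation (add -est): 'short' -> 'shortest'.

shortest


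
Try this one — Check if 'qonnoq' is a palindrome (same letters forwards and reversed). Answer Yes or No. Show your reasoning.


Forward: 'qonnoq'
Reversed: 'qonnoq'
They are identical.

Yes


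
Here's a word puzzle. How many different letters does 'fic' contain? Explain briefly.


Unique letters in 'fic': {c, f, i} = 3 distinct letters.

3


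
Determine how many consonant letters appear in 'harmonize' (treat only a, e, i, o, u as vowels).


Consonants in 'harmonize': h, r, m, n, z = 5 consonants.

5


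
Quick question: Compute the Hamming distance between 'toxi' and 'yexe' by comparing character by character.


Alignment:
Position 1: 't' vs 'y' = DIFFER
Position 2: 'o' vs 'e' = DIFFER
Position 3: 'x' vs 'x' = match
Position 4: 'i' vs 'e' = DIFFER
Total differences: 3

3


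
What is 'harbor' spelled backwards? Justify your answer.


Reverse 'harbor' character by character: 'robrah'.

robrah


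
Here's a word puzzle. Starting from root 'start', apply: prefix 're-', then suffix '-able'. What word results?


Step 1: Add prefix 're-' to 'start' = 'restart'
Step 2: Add suffix '-able' to 'restart' = 'restartable'

restartable


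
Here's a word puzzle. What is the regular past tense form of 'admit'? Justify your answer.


Apply rule: Double final consonant and add -ed. 'admit' becomes 'admitted'.

admitted


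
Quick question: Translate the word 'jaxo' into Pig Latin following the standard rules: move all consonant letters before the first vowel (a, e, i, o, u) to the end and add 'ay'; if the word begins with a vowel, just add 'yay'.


'jaxo': move consonant cluster 'j' to end and add 'ay': 'axojay'.

axojay


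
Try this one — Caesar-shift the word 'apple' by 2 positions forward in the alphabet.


Shift each letter by 2: a -> c, p -> r, p -> r, l -> n, e -> g. Result: 'crrng'.

crrng


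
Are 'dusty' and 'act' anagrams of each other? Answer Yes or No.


Sorted letters of 'dusty': 'dstuy'
Sorted letters of 'act': 'act'
They do not match.

No


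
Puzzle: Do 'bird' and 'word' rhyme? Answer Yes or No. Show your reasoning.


Rime (stressed vowel + following sounds) of 'bird': -ird = /ɜːrd/
Rime of 'word': -ord = /ɜːrd/
/ɜːrd/ and /ɜːrd/ are the same ending sound, so the words rhyme.

Yes


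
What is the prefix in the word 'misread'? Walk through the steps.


The word 'misread' = 'mis' (prefix) + 'read' (root). The prefix is 'mis'.

mis


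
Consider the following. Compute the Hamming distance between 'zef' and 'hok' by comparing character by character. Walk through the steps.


Alignment:
Position 1: 'z' vs 'h' = DIFFER
Position 2: 'e' vs 'o' = DIFFER
Position 3: 'f' vs 'k' = DIFFER
Total differences: 3

3


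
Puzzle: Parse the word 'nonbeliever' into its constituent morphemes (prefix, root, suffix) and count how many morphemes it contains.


Step 1: Identify prefix: 'non' (meaning: not)
Step 2: Identify root: 'believe'
Step 3: Identify suffix(es): 'er'
Decomposition: non- (prefix: not) + believe (root) + -er (suffix: one who)
Total morphemes: 3

3 morphemes (non- (prefix: not) + believe (root) + -er (suffix: one who))


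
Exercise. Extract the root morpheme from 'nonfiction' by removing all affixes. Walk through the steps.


Remove prefix 'non' from 'nonfiction' to get root 'fiction'.

fiction


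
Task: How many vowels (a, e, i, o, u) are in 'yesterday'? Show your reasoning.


Vowels in 'yesterday': e, e, a = 3 vowels.

3


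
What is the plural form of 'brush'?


Apply rule: Add -es (sibilant/fricative ending). 'brush' becomes 'brushes'.

brushes


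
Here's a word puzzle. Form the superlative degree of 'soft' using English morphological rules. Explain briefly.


Apply superlative formation (add -est): 'soft' -> 'softest'.

softest


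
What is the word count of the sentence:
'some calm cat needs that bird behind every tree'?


Split into words: some | calm | cat | needs | that | bird | behind | every | tree = 9 words.

9


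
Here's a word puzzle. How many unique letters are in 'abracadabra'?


Unique letters in 'abracadabra': {a, b, c, d, r} = 5 distinct letters.

5


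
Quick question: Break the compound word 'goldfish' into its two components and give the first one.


Split 'goldfish' into 'gold' + 'fish'. The first part is 'gold'.

gold


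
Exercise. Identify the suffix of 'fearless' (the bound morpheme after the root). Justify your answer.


The word 'fearless' = 'fear' (root) + '-less' (suffix). The suffix is '-less'.

less


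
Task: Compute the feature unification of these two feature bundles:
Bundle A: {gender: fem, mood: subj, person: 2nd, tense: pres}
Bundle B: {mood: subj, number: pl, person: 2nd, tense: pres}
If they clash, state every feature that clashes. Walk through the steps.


Compare features:
gender: A=fem vs B=_ -> unified: fem
mood: A=subj vs B=subj -> unified: subj
number: A=_ vs B=pl -> unified: pl
person: A=2nd vs B=2nd -> unified: 2nd
tense: A=pres vs B=pres -> unified: pres
No clashes found.

Unified: {gender: fem, mood: subj, number: pl, person: 2nd, tense: pres}


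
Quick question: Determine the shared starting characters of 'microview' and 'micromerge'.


Compare from the start: 5 characters match: 'micro'. Mismatch at position 6: 'v' vs 'm'.

micro


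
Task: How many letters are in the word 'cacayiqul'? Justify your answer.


Spell out 'cacayiqul' and number each letter: c(1), a(2), c(3), a(4), y(5), i(6), q(7), u(8), l(9). Total: 9 letters.

9


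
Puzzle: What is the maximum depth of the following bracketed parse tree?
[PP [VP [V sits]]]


Count bracket nesting levels:
'[' at pos 0: depth = 1
'[' at pos 4: depth = 2
'[' at pos 8: depth = 3
Maximum depth reached: 3

3


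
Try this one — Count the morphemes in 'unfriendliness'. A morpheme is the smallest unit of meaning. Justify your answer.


Decomposition: un- (prefix) + friend (root) + -ly (suffix) + -ness (suffix) = 4 morpheme(s)

4 morphemes


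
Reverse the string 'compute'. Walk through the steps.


Reverse 'compute' character by character: 'etupmoc'.

etupmoc


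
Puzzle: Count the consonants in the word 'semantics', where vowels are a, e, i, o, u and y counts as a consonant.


Consonants in 'semantics': s, m, n, t, c, s = 6 consonants.

6


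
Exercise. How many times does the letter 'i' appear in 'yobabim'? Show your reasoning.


Letter 'i' in 'yobabim': found at position(s) 6 = 1 occurrence(s).

1


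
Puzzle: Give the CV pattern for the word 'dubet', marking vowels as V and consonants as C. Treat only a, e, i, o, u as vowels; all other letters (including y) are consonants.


Letter mapping: d = C, u = V, b = C, e = V, t = C.

CVCVC


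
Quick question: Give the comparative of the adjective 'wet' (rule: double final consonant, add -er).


Apply comparative formation (double final consonant, add -er): 'wet' -> 'wetter'.

wetter


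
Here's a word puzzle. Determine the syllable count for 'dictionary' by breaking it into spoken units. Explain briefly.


Break 'dictionary' into syllables: dic-tion-ar-y -> dic | tion | ar | y = 4 syllables

4 syllables


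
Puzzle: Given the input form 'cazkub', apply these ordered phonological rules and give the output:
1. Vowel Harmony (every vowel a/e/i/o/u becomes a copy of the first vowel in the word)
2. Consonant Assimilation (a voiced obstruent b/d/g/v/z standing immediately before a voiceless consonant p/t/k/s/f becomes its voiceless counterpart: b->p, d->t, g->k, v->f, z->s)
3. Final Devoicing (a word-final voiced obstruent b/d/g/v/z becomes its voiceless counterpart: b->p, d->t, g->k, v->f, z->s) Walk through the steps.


Starting form: 'cazkub'
Rule 1: Vowel Harmony: all vowels become 'a' (matching first vowel). 'cazkub' -> 'cazkab'
Rule 2: Consonant Assimilation: voiced obstruent before voiceless consonant becomes voiceless ('zk' -> 'sk'). 'cazkab' -> 'caskab'
Rule 3: Final Devoicing: word-final voiced obstruent 'b' becomes voiceless 'p'. 'caskab' -> 'caskap'
Final form: 'caskap'

caskap


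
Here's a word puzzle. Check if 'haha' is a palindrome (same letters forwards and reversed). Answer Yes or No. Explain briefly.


Forward: 'haha'
Reversed: 'ahah'
They differ.

No


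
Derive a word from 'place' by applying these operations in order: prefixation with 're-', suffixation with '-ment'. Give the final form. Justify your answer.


Step 1: Add prefix 're-' to 'place' = 'replace'
Step 2: Add suffix '-ment' to 'replace' = 'replacement'

replacement


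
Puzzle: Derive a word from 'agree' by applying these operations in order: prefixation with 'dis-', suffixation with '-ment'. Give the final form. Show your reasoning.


Step 1: Add prefix 'dis-' to 'agree' = 'disagree'
Step 2: Add suffix '-ment' to 'disagree' = 'disagreement'

disagreement


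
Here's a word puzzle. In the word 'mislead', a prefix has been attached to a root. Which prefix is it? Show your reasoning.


The word 'mislead' = 'mis' (prefix) + 'lead' (root). The prefix is 'mis'.

mis


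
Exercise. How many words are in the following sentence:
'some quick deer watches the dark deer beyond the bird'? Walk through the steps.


Split into words: some | quick | deer | watches | the | dark | deer | beyond | the | bird = 10 words.

10


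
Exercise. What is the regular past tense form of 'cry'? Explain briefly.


Apply rule: Change -y to -ied. 'cry' becomes 'cried'.

cried


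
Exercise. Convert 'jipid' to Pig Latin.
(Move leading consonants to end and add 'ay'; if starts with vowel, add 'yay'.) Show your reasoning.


'jipid': move consonant cluster 'j' to end and add 'ay': 'ipidjay'.

ipidjay


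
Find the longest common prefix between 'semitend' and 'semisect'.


Compare from the start: 4 characters match: 'semi'. Mismatch at position 5: 't' vs 's'.

semi


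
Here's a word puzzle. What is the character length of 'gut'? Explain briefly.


Spell out 'gut' and number each letter: g(1), u(2), t(3). Total: 3 letters.

3


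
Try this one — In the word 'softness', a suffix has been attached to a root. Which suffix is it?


The word 'softness' = 'soft' (root) + '-ness' (suffix). The suffix is '-ness'.

ness


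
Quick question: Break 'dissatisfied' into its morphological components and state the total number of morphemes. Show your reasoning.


Step 1: Identify prefix: 'dis' (meaning: not/apart)
Step 2: Identify root: 'satisfy'
Step 3: Identify suffix(es): 'ed'
Decomposition: dis- (prefix: not/apart) + satisfy (root) + -ed (suffix: past)
Total morphemes: 3

3 morphemes (dis- (prefix: not/apart) + satisfy (root) + -ed (suffix: past))


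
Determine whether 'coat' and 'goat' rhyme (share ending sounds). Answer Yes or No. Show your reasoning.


Rime (stressed vowel + following sounds) of 'coat': -oat = /oʊt/
Rime of 'goat': -oat = /oʊt/
/oʊt/ and /oʊt/ are the same ending sound, so the words rhyme.

Yes


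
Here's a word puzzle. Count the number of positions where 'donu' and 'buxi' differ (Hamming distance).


Alignment:
Position 1: 'd' vs 'b' = DIFFER
Position 2: 'o' vs 'u' = DIFFER
Position 3: 'n' vs 'x' = DIFFER
Position 4: 'u' vs 'i' = DIFFER
Total differences: 4

4


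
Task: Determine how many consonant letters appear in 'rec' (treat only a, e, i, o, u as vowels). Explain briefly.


Consonants in 'rec': r, c = 2 consonants.

2


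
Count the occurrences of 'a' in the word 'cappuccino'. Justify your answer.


Letter 'a' in 'cappuccino': found at position(s) 2 = 1 occurrence(s).

1


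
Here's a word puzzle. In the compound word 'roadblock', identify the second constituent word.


Split 'roadblock' into 'road' + 'block'. The second part is 'block'.

block


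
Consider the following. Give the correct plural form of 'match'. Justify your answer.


Apply rule: Add -es (sibilant/fricative ending). 'match' becomes 'matches'.

matches


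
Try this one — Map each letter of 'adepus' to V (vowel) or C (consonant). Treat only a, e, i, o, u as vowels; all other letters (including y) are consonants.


Letter mapping: a = V, d = C, e = V, p = C, u = V, s = C.

VCVCVC


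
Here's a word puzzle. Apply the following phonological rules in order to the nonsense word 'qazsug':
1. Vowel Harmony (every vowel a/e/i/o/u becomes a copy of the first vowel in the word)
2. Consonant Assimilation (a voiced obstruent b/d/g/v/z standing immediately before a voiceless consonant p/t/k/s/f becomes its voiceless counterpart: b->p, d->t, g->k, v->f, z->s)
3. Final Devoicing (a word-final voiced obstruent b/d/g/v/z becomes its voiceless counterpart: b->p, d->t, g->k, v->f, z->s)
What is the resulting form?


Starting form: 'qazsug'
Rule 1: Vowel Harmony: all vowels become 'a' (matching first vowel). 'qazsug' -> 'qazsag'
Rule 2: Consonant Assimilation: voiced obstruent before voiceless consonant becomes voiceless ('zs' -> 'ss'). 'qazsag' -> 'qassag'
Rule 3: Final Devoicing: word-final voiced obstruent 'g' becomes voiceless 'k'. 'qassag' -> 'qassak'
Final form: 'qassak'

qassak


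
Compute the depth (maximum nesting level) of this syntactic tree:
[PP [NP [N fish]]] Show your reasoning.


Count bracket nesting levels:
'[' at pos 0: depth = 1
'[' at pos 4: depth = 2
'[' at pos 8: depth = 3
Maximum depth reached: 3

3


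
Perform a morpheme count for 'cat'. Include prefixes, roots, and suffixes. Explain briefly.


Decomposition: cat (free morpheme) = 1 morpheme(s)

1 morphemes


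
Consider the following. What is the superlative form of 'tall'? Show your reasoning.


Apply superlative formation (add -est): 'tall' -> 'tallest'.

tallest


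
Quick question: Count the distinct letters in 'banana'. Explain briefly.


Unique letters in 'banana': {a, b, n} = 3 distinct letters.

3


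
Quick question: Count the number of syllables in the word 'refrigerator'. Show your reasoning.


Break 'refrigerator' into syllables: re-frig-er-a-tor -> re | frig | er | a | tor = 5 syllables

5 syllables


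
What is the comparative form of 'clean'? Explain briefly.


Apply comparative formation (add -er): 'clean' -> 'cleaner'.

cleaner


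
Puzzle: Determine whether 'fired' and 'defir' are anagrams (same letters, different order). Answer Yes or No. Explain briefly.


Sorted letters of 'fired': 'defir'
Sorted letters of 'defir': 'defir'
They match.

Yes


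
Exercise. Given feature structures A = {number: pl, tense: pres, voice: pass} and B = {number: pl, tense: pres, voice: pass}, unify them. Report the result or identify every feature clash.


Compare features:
number: A=pl vs B=pl -> unified: pl
tense: A=pres vs B=pres -> unified: pres
voice: A=pass vs B=pass -> unified: pass
No clashes found.

Unified: {number: pl, tense: pres, voice: pass}


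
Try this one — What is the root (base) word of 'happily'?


Remove suffix '-ly' from 'happily' to get root 'happy'.

happy


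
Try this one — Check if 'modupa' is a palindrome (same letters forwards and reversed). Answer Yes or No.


Forward: 'modupa'
Reversed: 'apudom'
They differ.

No


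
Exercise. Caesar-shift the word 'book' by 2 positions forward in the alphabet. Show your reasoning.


Shift each letter by 2: b -> d, o -> q, o -> q, k -> m. Result: 'dqqm'.

dqqm


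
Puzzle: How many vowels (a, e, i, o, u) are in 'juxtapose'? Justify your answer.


Vowels in 'juxtapose': u, a, o, e = 4 vowels.

4


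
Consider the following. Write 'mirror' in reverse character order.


Reverse 'mirror' character by character: 'rorrim'.

rorrim


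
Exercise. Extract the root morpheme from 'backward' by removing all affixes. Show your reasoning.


Remove suffix '-ward' from 'backward' to get root 'back'.

back


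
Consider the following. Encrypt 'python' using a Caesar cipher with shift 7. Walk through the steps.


Shift each letter by 7: p -> w, y -> f, t -> a, h -> o, o -> v, n -> u. Result: 'wfaovu'.

wfaovu


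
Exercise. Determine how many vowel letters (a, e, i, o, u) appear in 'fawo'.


Vowels in 'fawo': a, o = 2 vowels.

2


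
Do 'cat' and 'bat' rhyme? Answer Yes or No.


Rime (stressed vowel + following sounds) of 'cat': -at = /æt/
Rime of 'bat': -at = /æt/
/æt/ and /æt/ are the same ending sound, so the words rhyme.

Yes


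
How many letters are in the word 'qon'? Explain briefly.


Spell out 'qon' and number each letter: q(1), o(2), n(3). Total: 3 letters.

3


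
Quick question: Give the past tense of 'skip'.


Apply rule: Double final consonant and add -ed. 'skip' becomes 'skipped'.

skipped


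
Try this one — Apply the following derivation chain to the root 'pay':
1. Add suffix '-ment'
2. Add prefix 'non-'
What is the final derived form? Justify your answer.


Step 1: Add suffix '-ment' to 'pay' = 'payment'
Step 2: Add prefix 'non-' to 'payment' = 'nonpayment'

nonpayment


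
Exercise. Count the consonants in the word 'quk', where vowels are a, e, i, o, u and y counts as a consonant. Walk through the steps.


Consonants in 'quk': q, k = 2 consonants.

2


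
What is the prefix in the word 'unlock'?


The word 'unlock' = 'un' (prefix) + 'lock' (root). The prefix is 'un'.

un


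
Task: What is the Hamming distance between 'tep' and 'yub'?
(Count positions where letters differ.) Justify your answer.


Alignment:
Position 1: 't' vs 'y' = DIFFER
Position 2: 'e' vs 'u' = DIFFER
Position 3: 'p' vs 'b' = DIFFER
Total differences: 3

3


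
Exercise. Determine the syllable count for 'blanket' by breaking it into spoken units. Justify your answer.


Break 'blanket' into syllables: blan-ket -> blan | ket = 2 syllables

2 syllables


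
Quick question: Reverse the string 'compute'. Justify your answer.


Reverse 'compute' character by character: 'etupmoc'.

etupmoc


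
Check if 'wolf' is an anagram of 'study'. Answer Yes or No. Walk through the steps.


Sorted letters of 'wolf': 'flow'
Sorted letters of 'study': 'dstuy'
They do not match.

No


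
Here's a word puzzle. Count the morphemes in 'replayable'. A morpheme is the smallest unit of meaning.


Decomposition: re- (prefix) + play (root) + -able (suffix) = 3 morpheme(s)

3 morphemes


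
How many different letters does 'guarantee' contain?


Unique letters in 'guarantee': {a, e, g, n, r, t, u} = 7 distinct letters.

7


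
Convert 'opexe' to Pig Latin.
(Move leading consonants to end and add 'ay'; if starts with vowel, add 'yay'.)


'opexe' starts with a vowel, so add 'yay': 'opexeyay'.

opexeyay


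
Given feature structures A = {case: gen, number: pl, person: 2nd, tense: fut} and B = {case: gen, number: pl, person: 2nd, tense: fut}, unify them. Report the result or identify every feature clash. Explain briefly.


Compare features:
case: A=gen vs B=gen -> unified: gen
number: A=pl vs B=pl -> unified: pl
person: A=2nd vs B=2nd -> unified: 2nd
tense: A=fut vs B=fut -> unified: fut
No clashes found.

Unified: {case: gen, number: pl, person: 2nd, tense: fut}


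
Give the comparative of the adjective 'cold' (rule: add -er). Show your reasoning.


Apply comparative formation (add -er): 'cold' -> 'colder'.

colder


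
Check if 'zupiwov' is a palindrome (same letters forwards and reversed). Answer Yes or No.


Forward: 'zupiwov'
Reversed: 'vowipuz'
They differ.

No


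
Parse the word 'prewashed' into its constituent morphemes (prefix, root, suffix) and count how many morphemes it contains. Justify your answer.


Step 1: Identify prefix: 'pre' (meaning: before)
Step 2: Identify root: 'wash'
Step 3: Identify suffix(es): 'ed'
Decomposition: pre- (prefix: before) + wash (root) + -ed (suffix: past)
Total morphemes: 3

3 morphemes (pre- (prefix: before) + wash (root) + -ed (suffix: past))


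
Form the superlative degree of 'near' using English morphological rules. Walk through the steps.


Apply superlative formation (add -est): 'near' -> 'nearest'.

nearest


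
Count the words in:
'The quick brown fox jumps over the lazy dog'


Split into words: The | quick | brown | fox | jumps | over | the | lazy | dog = 9 words.

9


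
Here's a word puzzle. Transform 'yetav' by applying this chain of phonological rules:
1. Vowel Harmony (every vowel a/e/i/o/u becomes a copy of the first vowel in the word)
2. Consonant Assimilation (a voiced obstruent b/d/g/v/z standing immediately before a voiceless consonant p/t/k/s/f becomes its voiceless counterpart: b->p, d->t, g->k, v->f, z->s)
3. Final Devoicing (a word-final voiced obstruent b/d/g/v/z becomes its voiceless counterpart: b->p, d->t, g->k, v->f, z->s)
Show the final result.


Starting form: 'yetav'
Rule 1: Vowel Harmony: all vowels become 'e' (matching first vowel). 'yetav' -> 'yetev'
Rule 2: Consonant Assimilation: no voiced obstruent (b/d/g/v/z) stands immediately before a voiceless consonant (p/t/k/s/f). No change.
Rule 3: Final Devoicing: word-final voiced obstruent 'v' becomes voiceless 'f'. 'yetev' -> 'yetef'
Final form: 'yetef'

yetef


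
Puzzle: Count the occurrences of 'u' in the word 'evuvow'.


Letter 'u' in 'evuvow': found at position(s) 3 = 1 occurrence(s).

1


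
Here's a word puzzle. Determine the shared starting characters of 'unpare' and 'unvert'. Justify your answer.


Compare from the start: 2 characters match: 'un'. Mismatch at position 3: 'p' vs 'v'.

un


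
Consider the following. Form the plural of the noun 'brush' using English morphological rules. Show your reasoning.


Apply rule: Add -es (sibilant/fricative ending). 'brush' becomes 'brushes'.

brushes


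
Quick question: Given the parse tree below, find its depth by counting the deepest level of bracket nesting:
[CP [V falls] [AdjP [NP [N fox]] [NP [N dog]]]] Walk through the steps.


Count bracket nesting levels:
'[' at pos 0: depth = 1
'[' at pos 4: depth = 2
'[' at pos 14: depth = 2
'[' at pos 20: depth = 3
'[' at pos 24: depth = 4
'[' at pos 33: depth = 3
'[' at pos 37: depth = 4
Maximum depth reached: 4

4


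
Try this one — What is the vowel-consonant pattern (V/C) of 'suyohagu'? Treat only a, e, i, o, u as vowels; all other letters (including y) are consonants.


Letter mapping: s = C, u = V, y = C, o = V, h = C, a = V, g = C, u = V.

CVCVCVCV


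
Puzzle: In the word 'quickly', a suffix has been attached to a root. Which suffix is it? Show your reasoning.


The word 'quickly' = 'quick' (root) + '-ly' (suffix). The suffix is '-ly'.

ly


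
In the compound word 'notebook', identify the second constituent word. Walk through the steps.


Split 'notebook' into 'note' + 'book'. The second part is 'book'.

book


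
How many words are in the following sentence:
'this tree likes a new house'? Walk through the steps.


Split into words: this | tree | likes | a | new | house = 6 words.

6


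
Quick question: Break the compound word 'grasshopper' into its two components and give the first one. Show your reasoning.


Split 'grasshopper' into 'grass' + 'hopper'. The first part is 'grass'.

grass


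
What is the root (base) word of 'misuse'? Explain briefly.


Remove prefix 'mis' from 'misuse' to get root 'use'.

use


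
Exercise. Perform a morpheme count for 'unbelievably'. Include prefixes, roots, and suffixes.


Decomposition: un- (prefix) + believe (root) + -able (suffix) + -ly (suffix) = 4 morpheme(s)

4 morphemes


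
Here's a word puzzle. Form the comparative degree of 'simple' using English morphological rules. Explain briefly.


Apply comparative formation (ends in e: add -r): 'simple' -> 'simpler'.

simpler


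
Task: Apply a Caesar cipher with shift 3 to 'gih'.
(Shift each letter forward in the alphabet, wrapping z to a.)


Shift each letter by 3: g -> j, i -> l, h -> k. Result: 'jlk'.

jlk


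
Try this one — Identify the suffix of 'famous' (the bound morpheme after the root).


The word 'famous' = 'fame' (root) + '-ous' (suffix). The suffix is '-ous'.

ous


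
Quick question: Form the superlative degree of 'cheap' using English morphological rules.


Apply superlative formation (add -est): 'cheap' -> 'cheapest'.

cheapest


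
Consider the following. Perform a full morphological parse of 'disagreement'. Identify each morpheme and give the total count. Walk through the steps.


Step 1: Identify prefix: 'dis' (meaning: not/apart)
Step 2: Identify root: 'agree'
Step 3: Identify suffix(es): 'ment'
Decomposition: dis- (prefix: not/apart) + agree (root) + -ment (suffix: action/result)
Total morphemes: 3

3 morphemes (dis- (prefix: not/apart) + agree (root) + -ment (suffix: action/result))


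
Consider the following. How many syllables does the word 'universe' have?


Break 'universe' into syllables: u-ni-verse -> u | ni | verse = 3 syllables

3 syllables


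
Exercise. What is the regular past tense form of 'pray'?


Apply rule: Add -ed. 'pray' becomes 'prayed'.

prayed


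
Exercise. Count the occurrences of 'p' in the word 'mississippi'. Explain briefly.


Letter 'p' in 'mississippi': found at position(s) 9, 10 = 2 occurrence(s).

2


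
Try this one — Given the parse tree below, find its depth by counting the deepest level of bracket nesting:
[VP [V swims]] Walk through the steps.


Count bracket nesting levels:
'[' at pos 0: depth = 1
'[' at pos 4: depth = 2
Maximum depth reached: 2

2


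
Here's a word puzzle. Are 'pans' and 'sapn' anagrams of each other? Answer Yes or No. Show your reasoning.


Sorted letters of 'pans': 'anps'
Sorted letters of 'sapn': 'anps'
They match.

Yes


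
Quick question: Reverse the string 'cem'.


Reverse 'cem' character by character: 'mec'.

mec


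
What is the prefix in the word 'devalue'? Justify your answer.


The word 'devalue' = 'de' (prefix) + 'value' (root). The prefix is 'de'.

de


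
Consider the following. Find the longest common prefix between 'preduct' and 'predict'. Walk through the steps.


Compare from the start: 4 characters match: 'pred'. Mismatch at position 5: 'u' vs 'i'.

pred


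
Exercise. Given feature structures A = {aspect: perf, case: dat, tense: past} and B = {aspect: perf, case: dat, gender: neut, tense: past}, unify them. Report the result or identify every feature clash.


Compare features:
aspect: A=perf vs B=perf -> unified: perf
case: A=dat vs B=dat -> unified: dat
gender: A=_ vs B=neut -> unified: neut
tense: A=past vs B=past -> unified: past
No clashes found.

Unified: {aspect: perf, case: dat, gender: neut, tense: past}


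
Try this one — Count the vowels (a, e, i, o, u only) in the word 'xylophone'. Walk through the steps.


Vowels in 'xylophone': o, o, e = 3 vowels.

3


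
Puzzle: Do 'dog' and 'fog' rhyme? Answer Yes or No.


Rime (stressed vowel + following sounds) of 'dog': -og = /ɒg/
Rime of 'fog': -og = /ɒg/
/ɒg/ and /ɒg/ are the same ending sound, so the words rhyme.

Yes


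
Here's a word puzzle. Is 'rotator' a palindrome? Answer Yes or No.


Forward: 'rotator'
Reversed: 'rotator'
They are identical.

Yes


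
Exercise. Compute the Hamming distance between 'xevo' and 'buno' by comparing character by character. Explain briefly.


Alignment:
Position 1: 'x' vs 'b' = DIFFER
Position 2: 'e' vs 'u' = DIFFER
Position 3: 'v' vs 'n' = DIFFER
Position 4: 'o' vs 'o' = match
Total differences: 3

3


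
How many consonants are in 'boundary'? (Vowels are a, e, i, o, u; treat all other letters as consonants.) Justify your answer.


Consonants in 'boundary': b, n, d, r, y = 5 consonants.

5


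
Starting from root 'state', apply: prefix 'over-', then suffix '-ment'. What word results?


Step 1: Add prefix 'over-' to 'state' = 'overstate'
Step 2: Add suffix '-ment' to 'overstate' = 'overstatement'

overstatement


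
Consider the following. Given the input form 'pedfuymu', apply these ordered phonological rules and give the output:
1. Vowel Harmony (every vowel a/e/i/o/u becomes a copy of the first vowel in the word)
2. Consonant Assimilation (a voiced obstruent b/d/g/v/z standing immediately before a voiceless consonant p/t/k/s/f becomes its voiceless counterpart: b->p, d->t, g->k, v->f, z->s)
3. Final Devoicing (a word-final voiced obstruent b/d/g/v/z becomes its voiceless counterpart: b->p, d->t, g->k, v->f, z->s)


Starting form: 'pedfuymu'
Rule 1: Vowel Harmony: all vowels become 'e' (matching first vowel). 'pedfuymu' -> 'pedfeyme'
Rule 2: Consonant Assimilation: voiced obstruent before voiceless consonant becomes voiceless ('df' -> 'tf'). 'pedfeyme' -> 'petfeyme'
Rule 3: Final Devoicing: the word ends in the vowel 'e', not a consonant. No change.
Final form: 'petfeyme'

petfeyme


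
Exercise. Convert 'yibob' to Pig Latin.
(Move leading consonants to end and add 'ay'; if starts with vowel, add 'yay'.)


'yibob': move consonant cluster 'y' to end and add 'ay': 'ibobyay'.

ibobyay


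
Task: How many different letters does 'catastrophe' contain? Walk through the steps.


Unique letters in 'catastrophe': {a, c, e, h, o, p, r, s, t} = 9 distinct letters.

9


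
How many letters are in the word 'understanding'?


Spell out 'understanding' and number each letter: u(1), n(2), d(3), e(4), r(5), s(6), t(7), a(8), n(9), d(10), i(11), n(12), g(13). Total: 13 letters.

13


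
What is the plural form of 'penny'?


Apply rule: Change -y to -ies (consonant + y). 'penny' becomes 'pennies'.

pennies


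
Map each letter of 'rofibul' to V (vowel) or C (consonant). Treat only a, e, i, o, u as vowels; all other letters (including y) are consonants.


Letter mapping: r = C, o = V, f = C, i = V, b = C, u = V, l = C.

CVCVCVC


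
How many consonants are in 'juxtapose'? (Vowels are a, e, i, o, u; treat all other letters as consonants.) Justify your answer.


Consonants in 'juxtapose': j, x, t, p, s = 5 consonants.

5


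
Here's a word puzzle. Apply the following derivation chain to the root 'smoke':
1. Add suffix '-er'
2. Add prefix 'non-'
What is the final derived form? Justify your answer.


Step 1: Add suffix '-er' to 'smoke' = 'smoker'
Step 2: Add prefix 'non-' to 'smoker' = 'nonsmoker'

nonsmoker


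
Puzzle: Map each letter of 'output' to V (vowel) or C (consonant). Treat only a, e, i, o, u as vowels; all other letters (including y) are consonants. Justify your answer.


Letter mapping: o = V, u = V, t = C, p = C, u = V, t = C.

VVCCVC


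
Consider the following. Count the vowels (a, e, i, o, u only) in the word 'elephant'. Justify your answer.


Vowels in 'elephant': e, e, a = 3 vowels.

3


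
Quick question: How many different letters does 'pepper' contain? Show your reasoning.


Unique letters in 'pepper': {e, p, r} = 3 distinct letters.

3


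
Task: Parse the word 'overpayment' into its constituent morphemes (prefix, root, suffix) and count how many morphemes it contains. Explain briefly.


Step 1: Identify prefix: 'over' (meaning: excessively)
Step 2: Identify root: 'pay'
Step 3: Identify suffix(es): 'ment'
Decomposition: over- (prefix: excessively) + pay (root) + -ment (suffix: action/result)
Total morphemes: 3

3 morphemes (over- (prefix: excessively) + pay (root) + -ment (suffix: action/result))


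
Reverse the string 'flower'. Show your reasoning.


Reverse 'flower' character by character: 'rewolf'.

rewolf


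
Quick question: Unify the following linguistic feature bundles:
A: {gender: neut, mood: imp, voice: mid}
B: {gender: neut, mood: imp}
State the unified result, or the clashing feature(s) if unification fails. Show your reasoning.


Compare features:
gender: A=neut vs B=neut -> unified: neut
mood: A=imp vs B=imp -> unified: imp
voice: A=mid vs B=_ -> unified: mid
No clashes found.

Unified: {gender: neut, mood: imp, voice: mid}


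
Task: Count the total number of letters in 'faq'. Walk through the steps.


Spell out 'faq' and number each letter: f(1), a(2), q(3). Total: 3 letters.

3


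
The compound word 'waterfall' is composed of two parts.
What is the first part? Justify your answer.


Split 'waterfall' into 'water' + 'fall'. The first part is 'water'.

water


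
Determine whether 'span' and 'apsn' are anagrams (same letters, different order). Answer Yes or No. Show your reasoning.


Sorted letters of 'span': 'anps'
Sorted letters of 'apsn': 'anps'
They match.

Yes


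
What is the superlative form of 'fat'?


Apply superlative formation (double final consonant, add -est): 'fat' -> 'fattest'.

fattest


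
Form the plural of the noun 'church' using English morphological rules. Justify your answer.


Apply rule: Add -es (sibilant/fricative ending). 'church' becomes 'churches'.

churches


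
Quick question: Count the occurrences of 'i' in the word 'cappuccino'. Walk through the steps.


Letter 'i' in 'cappuccino': found at position(s) 8 = 1 occurrence(s).

1


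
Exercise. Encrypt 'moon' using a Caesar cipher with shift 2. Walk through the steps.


Shift each letter by 2: m -> o, o -> q, o -> q, n -> p. Result: 'oqqp'.

oqqp


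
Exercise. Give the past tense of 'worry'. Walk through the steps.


Apply rule: Change -y to -ied. 'worry' becomes 'worried'.

worried


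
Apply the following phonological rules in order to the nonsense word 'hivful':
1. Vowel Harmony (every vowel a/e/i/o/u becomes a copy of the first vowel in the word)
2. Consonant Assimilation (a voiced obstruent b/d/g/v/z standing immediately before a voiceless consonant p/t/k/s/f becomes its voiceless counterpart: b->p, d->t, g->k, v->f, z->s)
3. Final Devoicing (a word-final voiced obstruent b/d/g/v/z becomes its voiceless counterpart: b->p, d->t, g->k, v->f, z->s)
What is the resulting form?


Starting form: 'hivful'
Rule 1: Vowel Harmony: all vowels become 'i' (matching first vowel). 'hivful' -> 'hivfil'
Rule 2: Consonant Assimilation: voiced obstruent before voiceless consonant becomes voiceless ('vf' -> 'ff'). 'hivfil' -> 'hiffil'
Rule 3: Final Devoicing: final consonant 'l' is not one of the voiced obstruents b/d/g/v/z. No change.
Final form: 'hiffil'

hiffil
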